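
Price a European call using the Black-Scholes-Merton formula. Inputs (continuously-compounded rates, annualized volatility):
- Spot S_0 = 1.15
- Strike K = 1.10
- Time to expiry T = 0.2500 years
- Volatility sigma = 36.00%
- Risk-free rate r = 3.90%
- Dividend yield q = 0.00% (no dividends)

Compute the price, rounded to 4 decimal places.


d1 = (ln(S/K) + (r - q + 0.5*sigma^2) * T) / (sigma * sqrt(T)) = 0.39112090
d2 = d1 - sigma * sqrt(T) = 0.21112090
exp(-rT) = 0.99029738; exp(-qT) = 1.00000000
C = S_0 * exp(-qT) * N(d1) - K * exp(-rT) * N(d2)
N(d1) = 0.65214606; N(d2) = 0.58360354
C = 1.1500 * 1.00000000 * 0.65214606 - 1.1000 * 0.99029738 * 0.58360354 = 0.1142

Answer: Price = 0.1142


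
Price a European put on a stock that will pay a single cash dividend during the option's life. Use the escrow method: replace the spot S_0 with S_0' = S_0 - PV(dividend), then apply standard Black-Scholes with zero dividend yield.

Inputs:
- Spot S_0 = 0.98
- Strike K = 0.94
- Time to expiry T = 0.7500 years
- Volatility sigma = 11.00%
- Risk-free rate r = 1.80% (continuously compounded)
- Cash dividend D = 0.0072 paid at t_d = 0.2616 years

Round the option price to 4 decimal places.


PV(D) = D * exp(-r * t_d) = 0.0072 * 0.99530227 = 0.00716618
S_0' = S_0 - PV(D) = 0.9800 - 0.00716618 = 0.97283382
d1 = (ln(S_0'/K) + (r + sigma^2/2)*T) / (sigma*sqrt(T)) = 0.54975193
d2 = d1 - sigma*sqrt(T) = 0.45448913
exp(-rT) = 0.98659072
N(-d1) = 0.29124477; N(-d2) = 0.32473841
P = K * exp(-rT) * N(-d2) - S_0' * N(-d1) = 0.9400 * 0.98659072 * 0.32473841 - 0.97283382 * 0.29124477 = 0.0178

Answer: Price = 0.0178


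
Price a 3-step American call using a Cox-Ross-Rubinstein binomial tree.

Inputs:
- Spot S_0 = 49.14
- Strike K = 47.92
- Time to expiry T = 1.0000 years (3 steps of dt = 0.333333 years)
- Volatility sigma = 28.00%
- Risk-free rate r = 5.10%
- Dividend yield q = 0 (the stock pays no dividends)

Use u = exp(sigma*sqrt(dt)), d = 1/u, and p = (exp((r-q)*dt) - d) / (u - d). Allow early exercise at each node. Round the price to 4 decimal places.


dt = T/N = 0.333333
u = exp(sigma*sqrt(dt)) = 1.175458; d = 1/u = 0.850732
p = (exp((r-q)*dt) - d) / (u - d) = 0.512473
Discount per step: exp(-r*dt) = 0.983144
Stock lattice S(k, i) with i counting down-moves:
  k=0: S(0,0) = 49.1400
  k=1: S(1,0) = 57.7620; S(1,1) = 41.8050
  k=2: S(2,0) = 67.8968; S(2,1) = 49.1400; S(2,2) = 35.5648
  k=3: S(3,0) = 79.8099; S(3,1) = 57.7620; S(3,2) = 41.8050; S(3,3) = 30.2561
Terminal payoffs V(N, i) = max(S_T - K, 0):
  V(3,0) = 31.889903; V(3,1) = 9.842019; V(3,2) = 0.000000; V(3,3) = 0.000000
Backward induction: V(k, i) = exp(-r*dt) * [p * V(k+1, i) + (1-p) * V(k+1, i+1)]; then take max(V_cont, immediate exercise) for American.
  V(2,0) = exp(-r*dt) * [p*31.889903 + (1-p)*9.842019] = 20.784596; exercise = 19.976842; V(2,0) = max -> 20.784596
  V(2,1) = exp(-r*dt) * [p*9.842019 + (1-p)*0.000000] = 4.958745; exercise = 1.220000; V(2,1) = max -> 4.958745
  V(2,2) = exp(-r*dt) * [p*0.000000 + (1-p)*0.000000] = 0.000000; exercise = 0.000000; V(2,2) = max -> 0.000000
  V(1,0) = exp(-r*dt) * [p*20.784596 + (1-p)*4.958745] = 12.848764; exercise = 9.842019; V(1,0) = max -> 12.848764
  V(1,1) = exp(-r*dt) * [p*4.958745 + (1-p)*0.000000] = 2.498385; exercise = 0.000000; V(1,1) = max -> 2.498385
  V(0,0) = exp(-r*dt) * [p*12.848764 + (1-p)*2.498385] = 7.671146; exercise = 1.220000; V(0,0) = max -> 7.671146

Answer: Price = V(0,0) = 7.6711


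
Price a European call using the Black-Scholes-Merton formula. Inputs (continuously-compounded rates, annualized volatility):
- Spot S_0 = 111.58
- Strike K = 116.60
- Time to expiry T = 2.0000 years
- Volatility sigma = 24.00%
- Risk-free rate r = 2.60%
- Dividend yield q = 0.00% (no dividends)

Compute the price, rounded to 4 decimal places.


Answer: Price = 15.4247

Derivation:
d1 = (ln(S/K) + (r - q + 0.5*sigma^2) * T) / (sigma * sqrt(T)) = 0.19325390
d2 = d1 - sigma * sqrt(T) = -0.14615736
exp(-rT) = 0.94932887; exp(-qT) = 1.00000000
C = S_0 * exp(-qT) * N(d1) - K * exp(-rT) * N(d2)
N(d1) = 0.57661994; N(d2) = 0.44189858
C = 111.5800 * 1.00000000 * 0.57661994 - 116.6000 * 0.94932887 * 0.44189858 = 15.4247


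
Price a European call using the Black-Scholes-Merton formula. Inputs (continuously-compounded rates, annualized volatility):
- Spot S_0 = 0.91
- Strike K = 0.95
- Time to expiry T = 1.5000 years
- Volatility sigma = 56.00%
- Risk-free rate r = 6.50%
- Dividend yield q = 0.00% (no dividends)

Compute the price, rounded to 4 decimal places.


Answer: Price = 0.2626

Derivation:
d1 = (ln(S/K) + (r - q + 0.5*sigma^2) * T) / (sigma * sqrt(T)) = 0.42236583
d2 = d1 - sigma * sqrt(T) = -0.26349130
exp(-rT) = 0.90710234; exp(-qT) = 1.00000000
C = S_0 * exp(-qT) * N(d1) - K * exp(-rT) * N(d2)
N(d1) = 0.66362099; N(d2) = 0.39608596
C = 0.9100 * 1.00000000 * 0.66362099 - 0.9500 * 0.90710234 * 0.39608596 = 0.2626


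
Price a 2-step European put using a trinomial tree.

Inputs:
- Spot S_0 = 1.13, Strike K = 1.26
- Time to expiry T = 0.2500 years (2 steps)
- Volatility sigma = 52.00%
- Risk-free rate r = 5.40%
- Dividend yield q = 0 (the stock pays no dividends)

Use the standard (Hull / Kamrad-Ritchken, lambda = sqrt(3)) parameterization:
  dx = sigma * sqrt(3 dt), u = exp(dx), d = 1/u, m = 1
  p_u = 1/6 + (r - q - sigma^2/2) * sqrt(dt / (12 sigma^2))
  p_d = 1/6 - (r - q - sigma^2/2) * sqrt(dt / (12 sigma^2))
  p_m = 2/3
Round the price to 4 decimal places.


Answer: Price = V(0,0) = 0.1911

Derivation:
dt = T/N = 0.125000; dx = sigma*sqrt(3*dt) = 0.318434
u = exp(dx) = 1.374972; d = 1/u = 0.727287
p_u = 0.150729, p_m = 0.666667, p_d = 0.182604
Discount per step: exp(-r*dt) = 0.993273
Stock lattice S(k, j) with j the centered position index:
  k=0: S(0,+0) = 1.1300
  k=1: S(1,-1) = 0.8218; S(1,+0) = 1.1300; S(1,+1) = 1.5537
  k=2: S(2,-2) = 0.5977; S(2,-1) = 0.8218; S(2,+0) = 1.1300; S(2,+1) = 1.5537; S(2,+2) = 2.1363
Terminal payoffs V(N, j) = max(K - S_T, 0):
  V(2,-2) = 0.662290; V(2,-1) = 0.438165; V(2,+0) = 0.130000; V(2,+1) = 0.000000; V(2,+2) = 0.000000
Backward induction: V(k, j) = exp(-r*dt) * [p_u * V(k+1, j+1) + p_m * V(k+1, j) + p_d * V(k+1, j-1)]
  V(1,-1) = exp(-r*dt) * [p_u*0.130000 + p_m*0.438165 + p_d*0.662290] = 0.429731
  V(1,+0) = exp(-r*dt) * [p_u*0.000000 + p_m*0.130000 + p_d*0.438165] = 0.165556
  V(1,+1) = exp(-r*dt) * [p_u*0.000000 + p_m*0.000000 + p_d*0.130000] = 0.023579
  V(0,+0) = exp(-r*dt) * [p_u*0.023579 + p_m*0.165556 + p_d*0.429731] = 0.191101


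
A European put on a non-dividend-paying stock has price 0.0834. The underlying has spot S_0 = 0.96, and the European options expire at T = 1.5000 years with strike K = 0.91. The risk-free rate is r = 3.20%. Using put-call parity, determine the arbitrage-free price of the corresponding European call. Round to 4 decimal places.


Answer: Call price = 0.1760

Derivation:
Put-call parity: C - P = S_0 * exp(-qT) - K * exp(-rT).
S_0 * exp(-qT) = 0.9600 * 1.00000000 = 0.96000000
K * exp(-rT) = 0.9100 * 0.95313379 = 0.86735175
C = P + S*exp(-qT) - K*exp(-rT)
C = 0.0834 + 0.96000000 - 0.86735175 = 0.1760


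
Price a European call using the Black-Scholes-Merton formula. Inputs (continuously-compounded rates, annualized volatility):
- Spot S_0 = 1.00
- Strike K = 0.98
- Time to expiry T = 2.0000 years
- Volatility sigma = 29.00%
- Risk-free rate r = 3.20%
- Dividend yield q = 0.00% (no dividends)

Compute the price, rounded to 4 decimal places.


Answer: Price = 0.1995

Derivation:
d1 = (ln(S/K) + (r - q + 0.5*sigma^2) * T) / (sigma * sqrt(T)) = 0.41037236
d2 = d1 - sigma * sqrt(T) = 0.00025043
exp(-rT) = 0.93800500; exp(-qT) = 1.00000000
C = S_0 * exp(-qT) * N(d1) - K * exp(-rT) * N(d2)
N(d1) = 0.65923359; N(d2) = 0.50009991
C = 1.0000 * 1.00000000 * 0.65923359 - 0.9800 * 0.93800500 * 0.50009991 = 0.1995


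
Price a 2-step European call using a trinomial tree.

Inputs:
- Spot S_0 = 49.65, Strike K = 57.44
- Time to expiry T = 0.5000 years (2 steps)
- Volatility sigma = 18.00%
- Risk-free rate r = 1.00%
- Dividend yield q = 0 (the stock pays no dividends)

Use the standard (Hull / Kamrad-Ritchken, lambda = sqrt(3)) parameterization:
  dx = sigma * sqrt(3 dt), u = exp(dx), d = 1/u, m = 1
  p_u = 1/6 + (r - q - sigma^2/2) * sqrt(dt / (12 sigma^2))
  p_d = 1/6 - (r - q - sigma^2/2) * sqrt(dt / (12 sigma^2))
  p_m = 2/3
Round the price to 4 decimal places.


dt = T/N = 0.250000; dx = sigma*sqrt(3*dt) = 0.155885
u = exp(dx) = 1.168691; d = 1/u = 0.855658
p_u = 0.161695, p_m = 0.666667, p_d = 0.171638
Discount per step: exp(-r*dt) = 0.997503
Stock lattice S(k, j) with j the centered position index:
  k=0: S(0,+0) = 49.6500
  k=1: S(1,-1) = 42.4834; S(1,+0) = 49.6500; S(1,+1) = 58.0255
  k=2: S(2,-2) = 36.3513; S(2,-1) = 42.4834; S(2,+0) = 49.6500; S(2,+1) = 58.0255; S(2,+2) = 67.8139
Terminal payoffs V(N, j) = max(S_T - K, 0):
  V(2,-2) = 0.000000; V(2,-1) = 0.000000; V(2,+0) = 0.000000; V(2,+1) = 0.585523; V(2,+2) = 10.373924
Backward induction: V(k, j) = exp(-r*dt) * [p_u * V(k+1, j+1) + p_m * V(k+1, j) + p_d * V(k+1, j-1)]
  V(1,-1) = exp(-r*dt) * [p_u*0.000000 + p_m*0.000000 + p_d*0.000000] = 0.000000
  V(1,+0) = exp(-r*dt) * [p_u*0.585523 + p_m*0.000000 + p_d*0.000000] = 0.094440
  V(1,+1) = exp(-r*dt) * [p_u*10.373924 + p_m*0.585523 + p_d*0.000000] = 2.062598
  V(0,+0) = exp(-r*dt) * [p_u*2.062598 + p_m*0.094440 + p_d*0.000000] = 0.395482

Answer: Price = V(0,0) = 0.3955


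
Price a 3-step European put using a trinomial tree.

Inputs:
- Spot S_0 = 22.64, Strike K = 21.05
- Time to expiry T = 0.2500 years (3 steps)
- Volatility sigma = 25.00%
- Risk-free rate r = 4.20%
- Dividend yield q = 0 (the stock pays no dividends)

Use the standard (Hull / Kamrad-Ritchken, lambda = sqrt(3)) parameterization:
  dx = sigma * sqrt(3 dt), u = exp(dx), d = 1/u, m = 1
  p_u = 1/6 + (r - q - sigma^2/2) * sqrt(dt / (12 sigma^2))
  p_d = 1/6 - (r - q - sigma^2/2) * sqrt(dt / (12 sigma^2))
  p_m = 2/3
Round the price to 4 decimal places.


dt = T/N = 0.083333; dx = sigma*sqrt(3*dt) = 0.125000
u = exp(dx) = 1.133148; d = 1/u = 0.882497
p_u = 0.170250, p_m = 0.666667, p_d = 0.163083
Discount per step: exp(-r*dt) = 0.996506
Stock lattice S(k, j) with j the centered position index:
  k=0: S(0,+0) = 22.6400
  k=1: S(1,-1) = 19.9797; S(1,+0) = 22.6400; S(1,+1) = 25.6545
  k=2: S(2,-2) = 17.6320; S(2,-1) = 19.9797; S(2,+0) = 22.6400; S(2,+1) = 25.6545; S(2,+2) = 29.0703
  k=3: S(3,-3) = 15.5602; S(3,-2) = 17.6320; S(3,-1) = 19.9797; S(3,+0) = 22.6400; S(3,+1) = 25.6545; S(3,+2) = 29.0703; S(3,+3) = 32.9410
Terminal payoffs V(N, j) = max(K - S_T, 0):
  V(3,-3) = 5.489771; V(3,-2) = 3.417950; V(3,-1) = 1.070270; V(3,+0) = 0.000000; V(3,+1) = 0.000000; V(3,+2) = 0.000000; V(3,+3) = 0.000000
Backward induction: V(k, j) = exp(-r*dt) * [p_u * V(k+1, j+1) + p_m * V(k+1, j) + p_d * V(k+1, j-1)]
  V(2,-2) = exp(-r*dt) * [p_u*1.070270 + p_m*3.417950 + p_d*5.489771] = 3.344411
  V(2,-1) = exp(-r*dt) * [p_u*0.000000 + p_m*1.070270 + p_d*3.417950] = 1.266484
  V(2,+0) = exp(-r*dt) * [p_u*0.000000 + p_m*0.000000 + p_d*1.070270] = 0.173933
  V(2,+1) = exp(-r*dt) * [p_u*0.000000 + p_m*0.000000 + p_d*0.000000] = 0.000000
  V(2,+2) = exp(-r*dt) * [p_u*0.000000 + p_m*0.000000 + p_d*0.000000] = 0.000000
  V(1,-1) = exp(-r*dt) * [p_u*0.173933 + p_m*1.266484 + p_d*3.344411] = 1.414393
  V(1,+0) = exp(-r*dt) * [p_u*0.000000 + p_m*0.173933 + p_d*1.266484] = 0.321371
  V(1,+1) = exp(-r*dt) * [p_u*0.000000 + p_m*0.000000 + p_d*0.173933] = 0.028267
  V(0,+0) = exp(-r*dt) * [p_u*0.028267 + p_m*0.321371 + p_d*1.414393] = 0.448153

Answer: Price = V(0,0) = 0.4482


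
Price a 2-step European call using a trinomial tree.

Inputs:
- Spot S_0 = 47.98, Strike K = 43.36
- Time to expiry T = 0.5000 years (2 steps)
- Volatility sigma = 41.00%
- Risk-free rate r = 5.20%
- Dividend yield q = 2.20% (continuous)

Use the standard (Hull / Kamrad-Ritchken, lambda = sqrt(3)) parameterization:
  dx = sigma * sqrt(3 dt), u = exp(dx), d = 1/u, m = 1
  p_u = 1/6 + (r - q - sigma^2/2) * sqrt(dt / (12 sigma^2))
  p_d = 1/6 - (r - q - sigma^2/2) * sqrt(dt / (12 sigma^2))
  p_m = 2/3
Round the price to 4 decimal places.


Answer: Price = V(0,0) = 8.2085

Derivation:
dt = T/N = 0.250000; dx = sigma*sqrt(3*dt) = 0.355070
u = exp(dx) = 1.426281; d = 1/u = 0.701124
p_u = 0.147639, p_m = 0.666667, p_d = 0.185695
Discount per step: exp(-r*dt) = 0.987084
Stock lattice S(k, j) with j the centered position index:
  k=0: S(0,+0) = 47.9800
  k=1: S(1,-1) = 33.6399; S(1,+0) = 47.9800; S(1,+1) = 68.4330
  k=2: S(2,-2) = 23.5858; S(2,-1) = 33.6399; S(2,+0) = 47.9800; S(2,+1) = 68.4330; S(2,+2) = 97.6046
Terminal payoffs V(N, j) = max(S_T - K, 0):
  V(2,-2) = 0.000000; V(2,-1) = 0.000000; V(2,+0) = 4.620000; V(2,+1) = 25.072966; V(2,+2) = 54.244645
Backward induction: V(k, j) = exp(-r*dt) * [p_u * V(k+1, j+1) + p_m * V(k+1, j) + p_d * V(k+1, j-1)]
  V(1,-1) = exp(-r*dt) * [p_u*4.620000 + p_m*0.000000 + p_d*0.000000] = 0.673281
  V(1,+0) = exp(-r*dt) * [p_u*25.072966 + p_m*4.620000 + p_d*0.000000] = 6.694149
  V(1,+1) = exp(-r*dt) * [p_u*54.244645 + p_m*25.072966 + p_d*4.620000] = 25.251420
  V(0,+0) = exp(-r*dt) * [p_u*25.251420 + p_m*6.694149 + p_d*0.673281] = 8.208472


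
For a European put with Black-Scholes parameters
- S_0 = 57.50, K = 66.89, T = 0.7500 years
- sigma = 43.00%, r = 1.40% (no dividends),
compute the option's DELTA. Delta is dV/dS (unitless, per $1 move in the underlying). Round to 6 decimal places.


Answer: Delta = -0.576053

Derivation:
d1 = -0.1918065849; d2 = -0.5641975086
phi(d1) = 0.3916708673; exp(-qT) = 1.0000000000; exp(-rT) = 0.9895549326
N(-d1) = 0.5760531437
Delta = -exp(-qT) * N(-d1) = -1.0000000000 * 0.5760531437 = -0.576053


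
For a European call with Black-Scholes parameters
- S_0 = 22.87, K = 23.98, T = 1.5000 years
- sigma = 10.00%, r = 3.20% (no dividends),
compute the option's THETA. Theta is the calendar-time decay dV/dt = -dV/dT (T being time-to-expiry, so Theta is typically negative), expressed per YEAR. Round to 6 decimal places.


Answer: Theta = -0.720945

Derivation:
d1 = 0.0661840570; d2 = -0.0562904302
phi(d1) = 0.3980694872; exp(-qT) = 1.0000000000; exp(-rT) = 0.9531337871
Theta = -S*exp(-qT)*phi(d1)*sigma/(2*sqrt(T)) - r*K*exp(-rT)*N(d2) + q*S*exp(-qT)*N(d1)
N(d1) = 0.5263843552; N(d2) = 0.4775552212; sqrt(T) = 1.2247448714
Term 1 = -22.8700 * 1.0000000000 * 0.3980694872 * 0.1000 / (2 * 1.2247448714) = -0.3716630861
Term 2 = -0.0320 * 23.9800 * 0.9531337871 * 0.4775552212 = -0.3492823333
Term 3 = 0 (no dividend yield, q = 0)
Theta = -0.3716630861 + (-0.3492823333) + (0.0000000000) = -0.720945


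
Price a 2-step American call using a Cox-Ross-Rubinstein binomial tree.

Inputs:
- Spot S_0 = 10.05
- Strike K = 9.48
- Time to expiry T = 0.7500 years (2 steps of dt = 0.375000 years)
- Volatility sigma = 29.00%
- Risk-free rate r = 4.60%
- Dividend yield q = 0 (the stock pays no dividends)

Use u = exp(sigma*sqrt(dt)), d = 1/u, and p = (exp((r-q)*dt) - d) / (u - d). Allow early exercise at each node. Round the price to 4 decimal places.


Answer: Price = V(0,0) = 1.4690

Derivation:
dt = T/N = 0.375000
u = exp(sigma*sqrt(dt)) = 1.194333; d = 1/u = 0.837287
p = (exp((r-q)*dt) - d) / (u - d) = 0.504452
Discount per step: exp(-r*dt) = 0.982898
Stock lattice S(k, i) with i counting down-moves:
  k=0: S(0,0) = 10.0500
  k=1: S(1,0) = 12.0030; S(1,1) = 8.4147
  k=2: S(2,0) = 14.3356; S(2,1) = 10.0500; S(2,2) = 7.0456
Terminal payoffs V(N, i) = max(S_T - K, 0):
  V(2,0) = 4.855639; V(2,1) = 0.570000; V(2,2) = 0.000000
Backward induction: V(k, i) = exp(-r*dt) * [p * V(k+1, i) + (1-p) * V(k+1, i+1)]; then take max(V_cont, immediate exercise) for American.
  V(1,0) = exp(-r*dt) * [p*4.855639 + (1-p)*0.570000] = 2.685176; exercise = 2.523048; V(1,0) = max -> 2.685176
  V(1,1) = exp(-r*dt) * [p*0.570000 + (1-p)*0.000000] = 0.282620; exercise = 0.000000; V(1,1) = max -> 0.282620
  V(0,0) = exp(-r*dt) * [p*2.685176 + (1-p)*0.282620] = 1.469032; exercise = 0.570000; V(0,0) = max -> 1.469032


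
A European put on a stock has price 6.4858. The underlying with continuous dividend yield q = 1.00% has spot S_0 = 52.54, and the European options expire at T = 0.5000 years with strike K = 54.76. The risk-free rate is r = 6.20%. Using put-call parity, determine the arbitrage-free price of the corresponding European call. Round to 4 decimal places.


Answer: Call price = 5.6753

Derivation:
Put-call parity: C - P = S_0 * exp(-qT) - K * exp(-rT).
S_0 * exp(-qT) = 52.5400 * 0.99501248 = 52.27795566
K * exp(-rT) = 54.7600 * 0.96947557 = 53.08848238
C = P + S*exp(-qT) - K*exp(-rT)
C = 6.4858 + 52.27795566 - 53.08848238 = 5.6753


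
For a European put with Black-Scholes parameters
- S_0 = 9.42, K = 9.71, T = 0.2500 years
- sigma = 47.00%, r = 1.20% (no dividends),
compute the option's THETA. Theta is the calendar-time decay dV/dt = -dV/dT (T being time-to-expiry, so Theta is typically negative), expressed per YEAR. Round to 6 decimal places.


d1 = 0.0012396012; d2 = -0.2337603988
phi(d1) = 0.3989419739; exp(-qT) = 1.0000000000; exp(-rT) = 0.9970044955
Theta = -S*exp(-qT)*phi(d1)*sigma/(2*sqrt(T)) + r*K*exp(-rT)*N(-d2) - q*S*exp(-qT)*N(-d1)
N(-d1) = 0.4995054708; N(-d2) = 0.5924145025; sqrt(T) = 0.5000000000
Term 1 = -9.4200 * 1.0000000000 * 0.3989419739 * 0.4700 / (2 * 0.5000000000) = -1.7662756952
Term 2 = 0.0120 * 9.7100 * 0.9970044955 * 0.5924145025 = 0.0688213637
Term 3 = 0 (no dividend yield, q = 0)
Theta = -1.7662756952 + (0.0688213637) + (0.0000000000) = -1.697454

Answer: Theta = -1.697454


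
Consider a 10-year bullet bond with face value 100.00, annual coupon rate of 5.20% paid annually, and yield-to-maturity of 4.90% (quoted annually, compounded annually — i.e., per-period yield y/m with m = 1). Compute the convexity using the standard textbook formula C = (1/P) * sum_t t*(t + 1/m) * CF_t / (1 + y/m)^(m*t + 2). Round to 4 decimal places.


Answer: Convexity = 74.6447

Derivation:
Coupon per period c = face * coupon_rate / m = 5.200000
Periods per year m = 1; per-period yield y/m = 0.049000
Number of cashflows N = 10
Cashflows (t years, CF_t, discount factor 1/(1+y/m)^(m*t), PV):
  t = 1.0000: CF_t = 5.200000, DF = 0.953289, PV = 4.957102
  t = 2.0000: CF_t = 5.200000, DF = 0.908760, PV = 4.725550
  t = 3.0000: CF_t = 5.200000, DF = 0.866310, PV = 4.504814
  t = 4.0000: CF_t = 5.200000, DF = 0.825844, PV = 4.294389
  t = 5.0000: CF_t = 5.200000, DF = 0.787268, PV = 4.093793
  t = 6.0000: CF_t = 5.200000, DF = 0.750494, PV = 3.902567
  t = 7.0000: CF_t = 5.200000, DF = 0.715437, PV = 3.720274
  t = 8.0000: CF_t = 5.200000, DF = 0.682018, PV = 3.546496
  t = 9.0000: CF_t = 5.200000, DF = 0.650161, PV = 3.380835
  t = 10.0000: CF_t = 105.200000, DF = 0.619791, PV = 65.201991
Price P = sum_t PV_t = 102.327811
Convexity numerator sum_t t*(t + 1/m) * CF_t / (1+y/m)^(m*t + 2):
  t = 1.0000: term = 9.009628
  t = 2.0000: term = 25.766335
  t = 3.0000: term = 49.125519
  t = 4.0000: term = 78.051348
  t = 5.0000: term = 111.608220
  t = 6.0000: term = 148.952820
  t = 7.0000: term = 189.326749
  t = 8.0000: term = 232.049672
  t = 9.0000: term = 276.512955
  t = 10.0000: term = 6517.823063
Convexity = (1/P) * sum = 7638.226307 / 102.327811 = 74.644676


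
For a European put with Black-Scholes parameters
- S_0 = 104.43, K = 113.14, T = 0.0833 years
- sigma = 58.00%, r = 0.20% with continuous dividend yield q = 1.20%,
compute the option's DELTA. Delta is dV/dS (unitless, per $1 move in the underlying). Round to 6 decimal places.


d1 = -0.3998309662; d2 = -0.5672290546
phi(d1) = 0.3682950359; exp(-qT) = 0.9990008994; exp(-rT) = 0.9998334139
N(-d1) = 0.6553594894
Delta = -exp(-qT) * N(-d1) = -0.9990008994 * 0.6553594894 = -0.654705

Answer: Delta = -0.654705


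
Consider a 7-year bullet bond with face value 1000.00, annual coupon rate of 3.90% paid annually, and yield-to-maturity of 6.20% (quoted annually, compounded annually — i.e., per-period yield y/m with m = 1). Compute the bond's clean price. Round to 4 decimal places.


Answer: Price = 872.5130

Derivation:
Coupon per period c = face * coupon_rate / m = 39.000000
Periods per year m = 1; per-period yield y/m = 0.062000
Number of cashflows N = 7
Cashflows (t years, CF_t, discount factor 1/(1+y/m)^(m*t), PV):
  t = 1.0000: CF_t = 39.000000, DF = 0.941620, PV = 36.723164
  t = 2.0000: CF_t = 39.000000, DF = 0.886647, PV = 34.579250
  t = 3.0000: CF_t = 39.000000, DF = 0.834885, PV = 32.560499
  t = 4.0000: CF_t = 39.000000, DF = 0.786144, PV = 30.659604
  t = 5.0000: CF_t = 39.000000, DF = 0.740248, PV = 28.869684
  t = 6.0000: CF_t = 39.000000, DF = 0.697032, PV = 27.184259
  t = 7.0000: CF_t = 1039.000000, DF = 0.656339, PV = 681.936491
Price P = sum_t PV_t = 872.512951


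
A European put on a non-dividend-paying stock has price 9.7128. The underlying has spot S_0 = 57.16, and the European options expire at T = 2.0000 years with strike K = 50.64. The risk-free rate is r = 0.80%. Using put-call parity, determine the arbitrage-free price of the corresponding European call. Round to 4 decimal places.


Answer: Call price = 17.0366

Derivation:
Put-call parity: C - P = S_0 * exp(-qT) - K * exp(-rT).
S_0 * exp(-qT) = 57.1600 * 1.00000000 = 57.16000000
K * exp(-rT) = 50.6400 * 0.98412732 = 49.83620749
C = P + S*exp(-qT) - K*exp(-rT)
C = 9.7128 + 57.16000000 - 49.83620749 = 17.0366


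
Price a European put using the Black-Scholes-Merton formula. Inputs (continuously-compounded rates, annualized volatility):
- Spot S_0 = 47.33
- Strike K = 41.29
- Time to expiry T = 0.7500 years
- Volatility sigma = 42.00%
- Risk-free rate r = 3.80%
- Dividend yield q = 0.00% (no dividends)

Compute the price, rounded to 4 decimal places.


d1 = (ln(S/K) + (r - q + 0.5*sigma^2) * T) / (sigma * sqrt(T)) = 0.63556368
d2 = d1 - sigma * sqrt(T) = 0.27183301
exp(-rT) = 0.97190229; exp(-qT) = 1.00000000
P = K * exp(-rT) * N(-d2) - S_0 * exp(-qT) * N(-d1)
N(-d1) = 0.26253042; N(-d2) = 0.39287521
P = 41.2900 * 0.97190229 * 0.39287521 - 47.3300 * 1.00000000 * 0.26253042 = 3.3405

Answer: Price = 3.3405


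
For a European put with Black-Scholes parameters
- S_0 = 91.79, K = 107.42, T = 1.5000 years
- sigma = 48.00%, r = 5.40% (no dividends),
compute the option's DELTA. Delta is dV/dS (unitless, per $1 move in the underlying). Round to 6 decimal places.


d1 = 0.1642467495; d2 = -0.4236307888
phi(d1) = 0.3935972776; exp(-qT) = 1.0000000000; exp(-rT) = 0.9221936914
N(-d1) = 0.4347684500
Delta = -exp(-qT) * N(-d1) = -1.0000000000 * 0.4347684500 = -0.434768

Answer: Delta = -0.434768


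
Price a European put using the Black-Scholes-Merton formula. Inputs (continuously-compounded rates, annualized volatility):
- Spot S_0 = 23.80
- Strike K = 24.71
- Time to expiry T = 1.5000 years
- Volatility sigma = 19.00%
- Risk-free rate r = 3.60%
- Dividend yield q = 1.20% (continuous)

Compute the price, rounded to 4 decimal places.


d1 = (ln(S/K) + (r - q + 0.5*sigma^2) * T) / (sigma * sqrt(T)) = 0.10980831
d2 = d1 - sigma * sqrt(T) = -0.12289322
exp(-rT) = 0.94743211; exp(-qT) = 0.98216103
P = K * exp(-rT) * N(-d2) - S_0 * exp(-qT) * N(-d1)
N(-d1) = 0.45628070; N(-d2) = 0.54890417
P = 24.7100 * 0.94743211 * 0.54890417 - 23.8000 * 0.98216103 * 0.45628070 = 2.1847

Answer: Price = 2.1847


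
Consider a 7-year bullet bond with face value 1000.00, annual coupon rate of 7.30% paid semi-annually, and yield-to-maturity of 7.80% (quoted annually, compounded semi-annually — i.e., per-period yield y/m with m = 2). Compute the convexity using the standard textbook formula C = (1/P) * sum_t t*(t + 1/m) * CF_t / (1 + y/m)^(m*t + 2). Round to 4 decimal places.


Answer: Convexity = 35.7290

Derivation:
Coupon per period c = face * coupon_rate / m = 36.500000
Periods per year m = 2; per-period yield y/m = 0.039000
Number of cashflows N = 14
Cashflows (t years, CF_t, discount factor 1/(1+y/m)^(m*t), PV):
  t = 0.5000: CF_t = 36.500000, DF = 0.962464, PV = 35.129933
  t = 1.0000: CF_t = 36.500000, DF = 0.926337, PV = 33.811292
  t = 1.5000: CF_t = 36.500000, DF = 0.891566, PV = 32.542148
  t = 2.0000: CF_t = 36.500000, DF = 0.858100, PV = 31.320643
  t = 2.5000: CF_t = 36.500000, DF = 0.825890, PV = 30.144989
  t = 3.0000: CF_t = 36.500000, DF = 0.794889, PV = 29.013464
  t = 3.5000: CF_t = 36.500000, DF = 0.765052, PV = 27.924412
  t = 4.0000: CF_t = 36.500000, DF = 0.736335, PV = 26.876238
  t = 4.5000: CF_t = 36.500000, DF = 0.708696, PV = 25.867409
  t = 5.0000: CF_t = 36.500000, DF = 0.682094, PV = 24.896448
  t = 5.5000: CF_t = 36.500000, DF = 0.656491, PV = 23.961933
  t = 6.0000: CF_t = 36.500000, DF = 0.631849, PV = 23.062495
  t = 6.5000: CF_t = 36.500000, DF = 0.608132, PV = 22.196819
  t = 7.0000: CF_t = 1036.500000, DF = 0.585305, PV = 606.668772
Price P = sum_t PV_t = 973.416996
Convexity numerator sum_t t*(t + 1/m) * CF_t / (1+y/m)^(m*t + 2):
  t = 0.5000: term = 16.271074
  t = 1.0000: term = 46.980965
  t = 1.5000: term = 90.434966
  t = 2.0000: term = 145.067319
  t = 2.5000: term = 209.433087
  t = 3.0000: term = 282.200503
  t = 3.5000: term = 362.143731
  t = 4.0000: term = 448.136063
  t = 4.5000: term = 539.143482
  t = 5.0000: term = 634.218619
  t = 5.5000: term = 732.495036
  t = 6.0000: term = 833.181860
  t = 6.5000: term = 935.558713
  t = 7.0000: term = 29503.928637
Convexity = (1/P) * sum = 34779.194055 / 973.416996 = 35.728978


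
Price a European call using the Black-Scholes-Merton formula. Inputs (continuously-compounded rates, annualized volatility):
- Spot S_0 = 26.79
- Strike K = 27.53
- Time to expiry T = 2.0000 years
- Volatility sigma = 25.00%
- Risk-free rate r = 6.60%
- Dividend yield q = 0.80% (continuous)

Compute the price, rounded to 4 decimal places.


Answer: Price = 4.7717

Derivation:
d1 = (ln(S/K) + (r - q + 0.5*sigma^2) * T) / (sigma * sqrt(T)) = 0.42780629
d2 = d1 - sigma * sqrt(T) = 0.07425290
exp(-rT) = 0.87634100; exp(-qT) = 0.98412732
C = S_0 * exp(-qT) * N(d1) - K * exp(-rT) * N(d2)
N(d1) = 0.66560392; N(d2) = 0.52959542
C = 26.7900 * 0.98412732 * 0.66560392 - 27.5300 * 0.87634100 * 0.52959542 = 4.7717


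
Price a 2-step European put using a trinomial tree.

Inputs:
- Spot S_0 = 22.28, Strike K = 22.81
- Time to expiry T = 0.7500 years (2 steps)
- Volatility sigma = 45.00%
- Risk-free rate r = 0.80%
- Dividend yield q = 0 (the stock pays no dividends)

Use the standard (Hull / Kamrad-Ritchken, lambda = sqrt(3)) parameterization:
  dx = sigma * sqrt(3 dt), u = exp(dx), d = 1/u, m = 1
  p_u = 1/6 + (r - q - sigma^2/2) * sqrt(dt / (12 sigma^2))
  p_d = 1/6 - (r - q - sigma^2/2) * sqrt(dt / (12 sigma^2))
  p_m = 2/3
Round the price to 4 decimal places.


Answer: Price = V(0,0) = 3.2680

Derivation:
dt = T/N = 0.375000; dx = sigma*sqrt(3*dt) = 0.477297
u = exp(dx) = 1.611712; d = 1/u = 0.620458
p_u = 0.130035, p_m = 0.666667, p_d = 0.203299
Discount per step: exp(-r*dt) = 0.997004
Stock lattice S(k, j) with j the centered position index:
  k=0: S(0,+0) = 22.2800
  k=1: S(1,-1) = 13.8238; S(1,+0) = 22.2800; S(1,+1) = 35.9089
  k=2: S(2,-2) = 8.5771; S(2,-1) = 13.8238; S(2,+0) = 22.2800; S(2,+1) = 35.9089; S(2,+2) = 57.8749
Terminal payoffs V(N, j) = max(K - S_T, 0):
  V(2,-2) = 14.232905; V(2,-1) = 8.986192; V(2,+0) = 0.530000; V(2,+1) = 0.000000; V(2,+2) = 0.000000
Backward induction: V(k, j) = exp(-r*dt) * [p_u * V(k+1, j+1) + p_m * V(k+1, j) + p_d * V(k+1, j-1)]
  V(1,-1) = exp(-r*dt) * [p_u*0.530000 + p_m*8.986192 + p_d*14.232905] = 8.926425
  V(1,+0) = exp(-r*dt) * [p_u*0.000000 + p_m*0.530000 + p_d*8.986192] = 2.173684
  V(1,+1) = exp(-r*dt) * [p_u*0.000000 + p_m*0.000000 + p_d*0.530000] = 0.107426
  V(0,+0) = exp(-r*dt) * [p_u*0.107426 + p_m*2.173684 + p_d*8.926425] = 3.268004


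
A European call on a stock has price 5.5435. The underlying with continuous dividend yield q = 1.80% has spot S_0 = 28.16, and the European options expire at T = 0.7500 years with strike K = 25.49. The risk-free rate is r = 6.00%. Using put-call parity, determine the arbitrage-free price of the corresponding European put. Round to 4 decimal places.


Answer: Put price = 2.1295

Derivation:
Put-call parity: C - P = S_0 * exp(-qT) - K * exp(-rT).
S_0 * exp(-qT) = 28.1600 * 0.98659072 = 27.78239457
K * exp(-rT) = 25.4900 * 0.95599748 = 24.36837581
P = C - S*exp(-qT) + K*exp(-rT)
P = 5.5435 - 27.78239457 + 24.36837581 = 2.1295


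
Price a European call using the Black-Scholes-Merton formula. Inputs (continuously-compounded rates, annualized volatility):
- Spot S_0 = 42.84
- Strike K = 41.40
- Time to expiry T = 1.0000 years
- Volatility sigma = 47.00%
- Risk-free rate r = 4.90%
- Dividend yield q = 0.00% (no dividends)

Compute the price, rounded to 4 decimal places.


d1 = (ln(S/K) + (r - q + 0.5*sigma^2) * T) / (sigma * sqrt(T)) = 0.41200290
d2 = d1 - sigma * sqrt(T) = -0.05799710
exp(-rT) = 0.95218113; exp(-qT) = 1.00000000
C = S_0 * exp(-qT) * N(d1) - K * exp(-rT) * N(d2)
N(d1) = 0.65983135; N(d2) = 0.47687547
C = 42.8400 * 1.00000000 * 0.65983135 - 41.4000 * 0.95218113 * 0.47687547 = 9.4686

Answer: Price = 9.4686


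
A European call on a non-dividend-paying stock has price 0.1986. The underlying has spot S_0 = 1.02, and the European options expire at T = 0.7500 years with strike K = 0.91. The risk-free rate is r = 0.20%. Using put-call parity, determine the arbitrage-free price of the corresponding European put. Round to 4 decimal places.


Put-call parity: C - P = S_0 * exp(-qT) - K * exp(-rT).
S_0 * exp(-qT) = 1.0200 * 1.00000000 = 1.02000000
K * exp(-rT) = 0.9100 * 0.99850112 = 0.90863602
P = C - S*exp(-qT) + K*exp(-rT)
P = 0.1986 - 1.02000000 + 0.90863602 = 0.0872

Answer: Put price = 0.0872


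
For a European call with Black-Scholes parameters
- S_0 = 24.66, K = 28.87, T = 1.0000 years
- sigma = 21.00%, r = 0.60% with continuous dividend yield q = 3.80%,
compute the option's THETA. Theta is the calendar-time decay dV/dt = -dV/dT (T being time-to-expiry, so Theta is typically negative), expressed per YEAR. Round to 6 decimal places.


Answer: Theta = -0.558640

Derivation:
d1 = -0.7979547426; d2 = -1.0079547426
phi(d1) = 0.2901653289; exp(-qT) = 0.9627129409; exp(-rT) = 0.9940179641
Theta = -S*exp(-qT)*phi(d1)*sigma/(2*sqrt(T)) - r*K*exp(-rT)*N(d2) + q*S*exp(-qT)*N(d1)
N(d1) = 0.2124483770; N(d2) = 0.1567380947; sqrt(T) = 1.0000000000
Term 1 = -24.6600 * 0.9627129409 * 0.2901653289 * 0.2100 / (2 * 1.0000000000) = -0.7233103832
Term 2 = -0.0060 * 28.8700 * 0.9940179641 * 0.1567380947 = -0.0269877595
Term 3 = 0.0380 * 24.6600 * 0.9627129409 * 0.2124483770 = 0.1916579754
Theta = -0.7233103832 + (-0.0269877595) + (0.1916579754) = -0.558640


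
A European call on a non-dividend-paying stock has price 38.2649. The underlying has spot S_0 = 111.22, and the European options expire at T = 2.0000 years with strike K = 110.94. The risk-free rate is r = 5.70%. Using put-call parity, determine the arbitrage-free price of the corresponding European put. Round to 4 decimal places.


Answer: Put price = 26.0320

Derivation:
Put-call parity: C - P = S_0 * exp(-qT) - K * exp(-rT).
S_0 * exp(-qT) = 111.2200 * 1.00000000 = 111.22000000
K * exp(-rT) = 110.9400 * 0.89225796 = 98.98709763
P = C - S*exp(-qT) + K*exp(-rT)
P = 38.2649 - 111.22000000 + 98.98709763 = 26.0320


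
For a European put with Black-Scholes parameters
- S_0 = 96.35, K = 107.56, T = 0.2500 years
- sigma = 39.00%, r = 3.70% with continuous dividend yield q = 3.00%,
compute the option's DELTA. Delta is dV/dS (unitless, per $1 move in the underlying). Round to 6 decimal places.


d1 = -0.4579432643; d2 = -0.6529432643
phi(d1) = 0.3592292374; exp(-qT) = 0.9925280548; exp(-rT) = 0.9907926496
N(-d1) = 0.6765033985
Delta = -exp(-qT) * N(-d1) = -0.9925280548 * 0.6765033985 = -0.671449

Answer: Delta = -0.671449


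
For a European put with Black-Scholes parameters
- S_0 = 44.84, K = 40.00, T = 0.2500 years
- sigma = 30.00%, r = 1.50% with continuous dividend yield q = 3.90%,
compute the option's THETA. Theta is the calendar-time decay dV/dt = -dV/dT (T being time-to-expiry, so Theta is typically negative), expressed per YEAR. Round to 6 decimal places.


d1 = 0.7964742939; d2 = 0.6464742939
phi(d1) = 0.2905079944; exp(-qT) = 0.9902973771; exp(-rT) = 0.9962570225
Theta = -S*exp(-qT)*phi(d1)*sigma/(2*sqrt(T)) + r*K*exp(-rT)*N(-d2) - q*S*exp(-qT)*N(-d1)
N(-d1) = 0.2128782055; N(-d2) = 0.2589861198; sqrt(T) = 0.5000000000
Term 1 = -44.8400 * 0.9902973771 * 0.2905079944 * 0.3000 / (2 * 0.5000000000) = -3.8699965293
Term 2 = 0.0150 * 40.0000 * 0.9962570225 * 0.2589861198 = 0.1548100443
Term 3 = -0.0390 * 44.8400 * 0.9902973771 * 0.2128782055 = -0.3686608672
Theta = -3.8699965293 + (0.1548100443) + (-0.3686608672) = -4.083847

Answer: Theta = -4.083847


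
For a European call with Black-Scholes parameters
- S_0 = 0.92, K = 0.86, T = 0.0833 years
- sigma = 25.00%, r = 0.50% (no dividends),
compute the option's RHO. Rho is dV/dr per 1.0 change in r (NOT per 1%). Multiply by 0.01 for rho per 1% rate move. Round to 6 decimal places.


Answer: Rho = 0.058511

Derivation:
d1 = 0.9765302759; d2 = 0.9043759274
phi(d1) = 0.2476486619; exp(-qT) = 1.0000000000; exp(-rT) = 0.9995835867
N(d2) = 0.8171019509
Rho = K*T*exp(-rT)*N(d2) = 0.8600 * 0.0833 * 0.9995835867 * 0.8171019509 = 0.058511


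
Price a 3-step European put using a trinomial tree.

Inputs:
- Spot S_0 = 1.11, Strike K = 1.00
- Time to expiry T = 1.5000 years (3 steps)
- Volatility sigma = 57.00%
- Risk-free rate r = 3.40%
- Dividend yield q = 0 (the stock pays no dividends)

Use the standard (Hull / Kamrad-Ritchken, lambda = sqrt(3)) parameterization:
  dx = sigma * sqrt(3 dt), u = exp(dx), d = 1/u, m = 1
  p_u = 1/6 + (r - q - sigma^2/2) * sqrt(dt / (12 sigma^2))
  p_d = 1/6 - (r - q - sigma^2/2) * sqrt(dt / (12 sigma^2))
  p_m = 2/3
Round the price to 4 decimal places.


Answer: Price = V(0,0) = 0.1978

Derivation:
dt = T/N = 0.500000; dx = sigma*sqrt(3*dt) = 0.698105
u = exp(dx) = 2.009939; d = 1/u = 0.497527
p_u = 0.120667, p_m = 0.666667, p_d = 0.212666
Discount per step: exp(-r*dt) = 0.983144
Stock lattice S(k, j) with j the centered position index:
  k=0: S(0,+0) = 1.1100
  k=1: S(1,-1) = 0.5523; S(1,+0) = 1.1100; S(1,+1) = 2.2310
  k=2: S(2,-2) = 0.2748; S(2,-1) = 0.5523; S(2,+0) = 1.1100; S(2,+1) = 2.2310; S(2,+2) = 4.4842
  k=3: S(3,-3) = 0.1367; S(3,-2) = 0.2748; S(3,-1) = 0.5523; S(3,+0) = 1.1100; S(3,+1) = 2.2310; S(3,+2) = 4.4842; S(3,+3) = 9.0131
Terminal payoffs V(N, j) = max(K - S_T, 0):
  V(3,-3) = 0.863298; V(3,-2) = 0.725238; V(3,-1) = 0.447745; V(3,+0) = 0.000000; V(3,+1) = 0.000000; V(3,+2) = 0.000000; V(3,+3) = 0.000000
Backward induction: V(k, j) = exp(-r*dt) * [p_u * V(k+1, j+1) + p_m * V(k+1, j) + p_d * V(k+1, j-1)]
  V(2,-2) = exp(-r*dt) * [p_u*0.447745 + p_m*0.725238 + p_d*0.863298] = 0.708959
  V(2,-1) = exp(-r*dt) * [p_u*0.000000 + p_m*0.447745 + p_d*0.725238] = 0.445099
  V(2,+0) = exp(-r*dt) * [p_u*0.000000 + p_m*0.000000 + p_d*0.447745] = 0.093615
  V(2,+1) = exp(-r*dt) * [p_u*0.000000 + p_m*0.000000 + p_d*0.000000] = 0.000000
  V(2,+2) = exp(-r*dt) * [p_u*0.000000 + p_m*0.000000 + p_d*0.000000] = 0.000000
  V(1,-1) = exp(-r*dt) * [p_u*0.093615 + p_m*0.445099 + p_d*0.708959] = 0.451067
  V(1,+0) = exp(-r*dt) * [p_u*0.000000 + p_m*0.093615 + p_d*0.445099] = 0.154420
  V(1,+1) = exp(-r*dt) * [p_u*0.000000 + p_m*0.000000 + p_d*0.093615] = 0.019573
  V(0,+0) = exp(-r*dt) * [p_u*0.019573 + p_m*0.154420 + p_d*0.451067] = 0.197843


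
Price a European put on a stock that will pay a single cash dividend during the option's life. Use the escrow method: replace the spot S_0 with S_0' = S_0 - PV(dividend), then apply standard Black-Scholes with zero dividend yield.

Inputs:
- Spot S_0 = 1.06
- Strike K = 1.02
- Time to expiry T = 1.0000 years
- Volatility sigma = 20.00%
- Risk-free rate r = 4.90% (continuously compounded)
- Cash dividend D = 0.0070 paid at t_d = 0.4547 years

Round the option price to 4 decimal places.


PV(D) = D * exp(-r * t_d) = 0.0070 * 0.97796607 = 0.00684576
S_0' = S_0 - PV(D) = 1.0600 - 0.00684576 = 1.05315424
d1 = (ln(S_0'/K) + (r + sigma^2/2)*T) / (sigma*sqrt(T)) = 0.50493535
d2 = d1 - sigma*sqrt(T) = 0.30493535
exp(-rT) = 0.95218113
N(-d1) = 0.30680212; N(-d2) = 0.38020770
P = K * exp(-rT) * N(-d2) - S_0' * N(-d1) = 1.0200 * 0.95218113 * 0.38020770 - 1.05315424 * 0.30680212 = 0.0462

Answer: Price = 0.0462


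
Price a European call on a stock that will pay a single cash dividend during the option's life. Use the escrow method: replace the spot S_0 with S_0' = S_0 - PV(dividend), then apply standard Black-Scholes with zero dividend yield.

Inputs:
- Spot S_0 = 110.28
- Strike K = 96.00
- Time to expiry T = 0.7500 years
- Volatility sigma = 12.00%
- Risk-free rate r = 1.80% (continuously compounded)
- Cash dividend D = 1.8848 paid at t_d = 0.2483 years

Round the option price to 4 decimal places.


PV(D) = D * exp(-r * t_d) = 1.8848 * 0.99554057 = 1.87639487
S_0' = S_0 - PV(D) = 110.2800 - 1.87639487 = 108.40360513
d1 = (ln(S_0'/K) + (r + sigma^2/2)*T) / (sigma*sqrt(T)) = 1.35112621
d2 = d1 - sigma*sqrt(T) = 1.24720316
exp(-rT) = 0.98659072
N(d1) = 0.91167250; N(d2) = 0.89383849
C = S_0' * N(d1) - K * exp(-rT) * N(d2) = 108.40360513 * 0.91167250 - 96.0000 * 0.98659072 * 0.89383849 = 14.1707

Answer: Price = 14.1707


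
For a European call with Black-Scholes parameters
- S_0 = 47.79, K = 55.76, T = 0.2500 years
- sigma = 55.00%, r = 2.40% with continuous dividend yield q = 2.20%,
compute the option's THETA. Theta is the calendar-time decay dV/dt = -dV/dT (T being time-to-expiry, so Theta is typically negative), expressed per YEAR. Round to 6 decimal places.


Answer: Theta = -9.513108

Derivation:
d1 = -0.4215558322; d2 = -0.6965558322
phi(d1) = 0.3650236281; exp(-qT) = 0.9945150973; exp(-rT) = 0.9940179641
Theta = -S*exp(-qT)*phi(d1)*sigma/(2*sqrt(T)) - r*K*exp(-rT)*N(d2) + q*S*exp(-qT)*N(d1)
N(d1) = 0.3366746253; N(d2) = 0.2430404025; sqrt(T) = 0.5000000000
Term 1 = -47.7900 * 0.9945150973 * 0.3650236281 * 0.5500 / (2 * 0.5000000000) = -9.5418388537
Term 2 = -0.0240 * 55.7600 * 0.9940179641 * 0.2430404025 = -0.3233007527
Term 3 = 0.0220 * 47.7900 * 0.9945150973 * 0.3366746253 = 0.3520314603
Theta = -9.5418388537 + (-0.3233007527) + (0.3520314603) = -9.513108


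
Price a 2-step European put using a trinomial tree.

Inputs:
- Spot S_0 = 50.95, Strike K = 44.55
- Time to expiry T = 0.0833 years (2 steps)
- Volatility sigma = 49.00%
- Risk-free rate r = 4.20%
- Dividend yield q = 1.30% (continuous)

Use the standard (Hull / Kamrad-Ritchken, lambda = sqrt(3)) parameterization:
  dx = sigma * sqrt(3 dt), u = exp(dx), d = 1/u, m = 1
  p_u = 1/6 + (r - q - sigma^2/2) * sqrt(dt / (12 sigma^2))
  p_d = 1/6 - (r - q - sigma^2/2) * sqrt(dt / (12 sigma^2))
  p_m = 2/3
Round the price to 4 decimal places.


Answer: Price = V(0,0) = 0.6696

Derivation:
dt = T/N = 0.041650; dx = sigma*sqrt(3*dt) = 0.173207
u = exp(dx) = 1.189112; d = 1/u = 0.840964
p_u = 0.155720, p_m = 0.666667, p_d = 0.177614
Discount per step: exp(-r*dt) = 0.998252
Stock lattice S(k, j) with j the centered position index:
  k=0: S(0,+0) = 50.9500
  k=1: S(1,-1) = 42.8471; S(1,+0) = 50.9500; S(1,+1) = 60.5852
  k=2: S(2,-2) = 36.0329; S(2,-1) = 42.8471; S(2,+0) = 50.9500; S(2,+1) = 60.5852; S(2,+2) = 72.0426
Terminal payoffs V(N, j) = max(K - S_T, 0):
  V(2,-2) = 8.517124; V(2,-1) = 1.702888; V(2,+0) = 0.000000; V(2,+1) = 0.000000; V(2,+2) = 0.000000
Backward induction: V(k, j) = exp(-r*dt) * [p_u * V(k+1, j+1) + p_m * V(k+1, j) + p_d * V(k+1, j-1)]
  V(1,-1) = exp(-r*dt) * [p_u*0.000000 + p_m*1.702888 + p_d*8.517124] = 2.643389
  V(1,+0) = exp(-r*dt) * [p_u*0.000000 + p_m*0.000000 + p_d*1.702888] = 0.301928
  V(1,+1) = exp(-r*dt) * [p_u*0.000000 + p_m*0.000000 + p_d*0.000000] = 0.000000
  V(0,+0) = exp(-r*dt) * [p_u*0.000000 + p_m*0.301928 + p_d*2.643389] = 0.669615


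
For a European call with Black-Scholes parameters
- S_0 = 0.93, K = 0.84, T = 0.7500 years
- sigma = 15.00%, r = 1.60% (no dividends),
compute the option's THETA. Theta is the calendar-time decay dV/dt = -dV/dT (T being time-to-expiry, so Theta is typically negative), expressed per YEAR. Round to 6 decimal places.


Answer: Theta = -0.031148

Derivation:
d1 = 0.9408514945; d2 = 0.8109476839
phi(d1) = 0.2562660028; exp(-qT) = 1.0000000000; exp(-rT) = 0.9880717129
Theta = -S*exp(-qT)*phi(d1)*sigma/(2*sqrt(T)) - r*K*exp(-rT)*N(d2) + q*S*exp(-qT)*N(d1)
N(d1) = 0.8266095161; N(d2) = 0.7913021425; sqrt(T) = 0.8660254038
Term 1 = -0.9300 * 1.0000000000 * 0.2562660028 * 0.1500 / (2 * 0.8660254038) = -0.0206397568
Term 2 = -0.0160 * 0.8400 * 0.9880717129 * 0.7913021425 = -0.0105082423
Term 3 = 0 (no dividend yield, q = 0)
Theta = -0.0206397568 + (-0.0105082423) + (0.0000000000) = -0.031148
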